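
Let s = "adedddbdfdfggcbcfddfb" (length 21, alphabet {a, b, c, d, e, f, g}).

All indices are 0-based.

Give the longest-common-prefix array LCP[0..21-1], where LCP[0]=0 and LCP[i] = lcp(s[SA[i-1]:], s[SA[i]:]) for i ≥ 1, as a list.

[0, 0, 1, 1, 0, 1, 0, 1, 2, 2, 1, 1, 2, 2, 0, 0, 1, 2, 1, 0, 1]

sorted suffixes:
  #0 SA[0]=0  'adedddbdfdfggcbcfddfb'
  #1 SA[1]=20  'b'
  #2 SA[2]=14  'bcfddfb'
  #3 SA[3]=6  'bdfdfggcbcfddfb'
  #4 SA[4]=13  'cbcfddfb'
  #5 SA[5]=15  'cfddfb'
  #6 SA[6]=5  'dbdfdfggcbcfddfb'
  #7 SA[7]=4  'ddbdfdfggcbcfddfb'
  #8 SA[8]=3  'dddbdfdfggcbcfddfb'
  #9 SA[9]=17  'ddfb'
  #10 SA[10]=1  'dedddbdfdfggcbcfddfb'
  #11 SA[11]=18  'dfb'
  #12 SA[12]=7  'dfdfggcbcfddfb'
  #13 SA[13]=9  'dfggcbcfddfb'
  #14 SA[14]=2  'edddbdfdfggcbcfddfb'
  #15 SA[15]=19  'fb'
  #16 SA[16]=16  'fddfb'
  #17 SA[17]=8  'fdfggcbcfddfb'
  #18 SA[18]=10  'fggcbcfddfb'
  #19 SA[19]=12  'gcbcfddfb'
  #20 SA[20]=11  'ggcbcfddfb'

SA = [0, 20, 14, 6, 13, 15, 5, 4, 3, 17, 1, 18, 7, 9, 2, 19, 16, 8, 10, 12, 11]
[i] adj suffixes → lcp
  [1] 0/20 → 0 ('')
  [2] 20/14 → 1 ('b')
  [3] 14/6 → 1 ('b')
  [4] 6/13 → 0 ('')
  [5] 13/15 → 1 ('c')
  [6] 15/5 → 0 ('')
  [7] 5/4 → 1 ('d')
  [8] 4/3 → 2 ('dd')
  [9] 3/17 → 2 ('dd')
  [10] 17/1 → 1 ('d')
  [11] 1/18 → 1 ('d')
  [12] 18/7 → 2 ('df')
  [13] 7/9 → 2 ('df')
  [14] 9/2 → 0 ('')
  [15] 2/19 → 0 ('')
  [16] 19/16 → 1 ('f')
  [17] 16/8 → 2 ('fd')
  [18] 8/10 → 1 ('f')
  [19] 10/12 → 0 ('')
  [20] 12/11 → 1 ('g')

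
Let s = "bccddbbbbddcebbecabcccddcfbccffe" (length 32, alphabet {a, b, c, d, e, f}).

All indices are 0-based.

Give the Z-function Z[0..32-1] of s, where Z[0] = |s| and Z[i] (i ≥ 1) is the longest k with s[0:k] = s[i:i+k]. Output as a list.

Z[0]=32
i=1: fresh scan; Z[1]=0
i=2: fresh scan; Z[2]=0
i=3: fresh scan; Z[3]=0
i=4: fresh scan; Z[4]=0
i=5: fresh scan; Z[5]=1 scan→box=[5,6)
i=6: fresh scan; Z[6]=1 scan→box=[6,7)
i=7: fresh scan; Z[7]=1 scan→box=[7,8)
i=8: fresh scan; Z[8]=1 scan→box=[8,9)
i=9: fresh scan; Z[9]=0
i=10: fresh scan; Z[10]=0
i=11: fresh scan; Z[11]=0
i=12: fresh scan; Z[12]=0
i=13: fresh scan; Z[13]=1 scan→box=[13,14)
i=14: fresh scan; Z[14]=1 scan→box=[14,15)
i=15: fresh scan; Z[15]=0
i=16: fresh scan; Z[16]=0
i=17: fresh scan; Z[17]=0
i=18: fresh scan; Z[18]=3 scan→box=[18,21)
i=19: min(r-i=2, Z[1]=0)=0; Z[19]=0
i=20: min(r-i=1, Z[2]=0)=0; Z[20]=0
i=21: fresh scan; Z[21]=0
i=22: fresh scan; Z[22]=0
i=23: fresh scan; Z[23]=0
i=24: fresh scan; Z[24]=0
i=25: fresh scan; Z[25]=0
i=26: fresh scan; Z[26]=3 scan→box=[26,29)
i=27: min(r-i=2, Z[1]=0)=0; Z[27]=0
i=28: min(r-i=1, Z[2]=0)=0; Z[28]=0
i=29: fresh scan; Z[29]=0
i=30: fresh scan; Z[30]=0
i=31: fresh scan; Z[31]=0

[32, 0, 0, 0, 0, 1, 1, 1, 1, 0, 0, 0, 0, 1, 1, 0, 0, 0, 3, 0, 0, 0, 0, 0, 0, 0, 3, 0, 0, 0, 0, 0]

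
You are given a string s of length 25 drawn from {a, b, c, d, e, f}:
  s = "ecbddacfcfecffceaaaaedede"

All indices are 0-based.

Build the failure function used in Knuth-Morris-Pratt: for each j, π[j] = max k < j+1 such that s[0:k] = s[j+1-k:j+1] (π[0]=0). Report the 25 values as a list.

[0, 0, 0, 0, 0, 0, 0, 0, 0, 0, 1, 2, 0, 0, 0, 1, 0, 0, 0, 0, 1, 0, 1, 0, 1]

π[0] = 0
j=1 s[j]='c': π[1]=0 (border '')
j=2 s[j]='b': π[2]=0 (border '')
j=3 s[j]='d': π[3]=0 (border '')
j=4 s[j]='d': π[4]=0 (border '')
j=5 s[j]='a': π[5]=0 (border '')
j=6 s[j]='c': π[6]=0 (border '')
j=7 s[j]='f': π[7]=0 (border '')
j=8 s[j]='c': π[8]=0 (border '')
j=9 s[j]='f': π[9]=0 (border '')
j=10 s[j]='e': π[10]=1 (border 'e')
j=11 s[j]='c': π[11]=2 (border 'ec')
j=12 s[j]='f': k: 2→0; π[12]=0 (border '')
j=13 s[j]='f': π[13]=0 (border '')
j=14 s[j]='c': π[14]=0 (border '')
j=15 s[j]='e': π[15]=1 (border 'e')
j=16 s[j]='a': k: 1→0; π[16]=0 (border '')
j=17 s[j]='a': π[17]=0 (border '')
j=18 s[j]='a': π[18]=0 (border '')
j=19 s[j]='a': π[19]=0 (border '')
j=20 s[j]='e': π[20]=1 (border 'e')
j=21 s[j]='d': k: 1→0; π[21]=0 (border '')
j=22 s[j]='e': π[22]=1 (border 'e')
j=23 s[j]='d': k: 1→0; π[23]=0 (border '')
j=24 s[j]='e': π[24]=1 (border 'e')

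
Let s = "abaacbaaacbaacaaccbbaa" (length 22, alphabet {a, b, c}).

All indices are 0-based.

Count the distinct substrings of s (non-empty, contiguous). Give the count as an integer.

206

rank | idx | suffix
   0 |  21 | a
   1 |  20 | aa
   2 |   6 | aaacbaacaaccbbaa
   3 |  11 | aacaaccbbaa
   4 |   2 | aacbaaacbaacaaccbbaa
   5 |   7 | aacbaacaaccbbaa
   6 |  14 | aaccbbaa
   7 |   0 | abaacbaaacbaacaaccbbaa
   8 |  12 | acaaccbbaa
   9 |   3 | acbaaacbaacaaccbbaa
  10 |   8 | acbaacaaccbbaa
  11 |  15 | accbbaa
  12 |  19 | baa
  13 |   5 | baaacbaacaaccbbaa
  14 |  10 | baacaaccbbaa
  15 |   1 | baacbaaacbaacaaccbbaa
  16 |  18 | bbaa
  17 |  13 | caaccbbaa
  18 |   4 | cbaaacbaacaaccbbaa
  19 |   9 | cbaacaaccbbaa
  20 |  17 | cbbaa
  21 |  16 | ccbbaa

SA = [21, 20, 6, 11, 2, 7, 14, 0, 12, 3, 8, 15, 19, 5, 10, 1, 18, 13, 4, 9, 17, 16]
rank  pair      lcp
   1  s[21:],s[20:]  1  'a'
   2  s[20:],s[6:]  2  'aa'
   3  s[6:],s[11:]  2  'aa'
   4  s[11:],s[2:]  3  'aac'
   5  s[2:],s[7:]  6  'aacbaa'
   6  s[7:],s[14:]  3  'aac'
   7  s[14:],s[0:]  1  'a'
   8  s[0:],s[12:]  1  'a'
   9  s[12:],s[3:]  2  'ac'
  10  s[3:],s[8:]  5  'acbaa'
  11  s[8:],s[15:]  2  'ac'
  12  s[15:],s[19:]  0  ''
  13  s[19:],s[5:]  3  'baa'
  14  s[5:],s[10:]  3  'baa'
  15  s[10:],s[1:]  4  'baac'
  16  s[1:],s[18:]  1  'b'
  17  s[18:],s[13:]  0  ''
  18  s[13:],s[4:]  1  'c'
  19  s[4:],s[9:]  4  'cbaa'
  20  s[9:],s[17:]  2  'cb'
  21  s[17:],s[16:]  1  'c'

n(n+1)/2 = 22·23/2 = 253
Σ LCP = 0 + 1 + 2 + 2 + 3 + 6 + 3 + 1 + 1 + 2 + 5 + 2 + 0 + 3 + 3 + 4 + 1 + 0 + 1 + 4 + 2 + 1 = 47
distinct = 253 − 47 = 206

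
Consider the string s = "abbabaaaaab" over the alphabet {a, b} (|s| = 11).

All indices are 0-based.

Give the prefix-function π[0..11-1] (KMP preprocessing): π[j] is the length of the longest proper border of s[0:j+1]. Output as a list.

[0, 0, 0, 1, 2, 1, 1, 1, 1, 1, 2]

π[0] = 0
j=1 s[j]='b': π[1]=0 (border '')
j=2 s[j]='b': π[2]=0 (border '')
j=3 s[j]='a': π[3]=1 (border 'a')
j=4 s[j]='b': π[4]=2 (border 'ab')
j=5 s[j]='a': k: 2→0; π[5]=1 (border 'a')
j=6 s[j]='a': k: 1→0; π[6]=1 (border 'a')
j=7 s[j]='a': k: 1→0; π[7]=1 (border 'a')
j=8 s[j]='a': k: 1→0; π[8]=1 (border 'a')
j=9 s[j]='a': k: 1→0; π[9]=1 (border 'a')
j=10 s[j]='b': π[10]=2 (border 'ab')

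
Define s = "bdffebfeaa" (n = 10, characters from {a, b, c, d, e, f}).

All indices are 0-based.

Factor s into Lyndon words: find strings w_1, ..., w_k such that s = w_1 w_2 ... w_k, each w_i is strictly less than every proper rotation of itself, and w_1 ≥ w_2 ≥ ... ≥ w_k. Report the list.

emit factor 1: 'bdffebfe' (i=0, period=8)
emit factor 2: 'a' (i=8, period=1)
emit factor 3: 'a' (i=9, period=1)

["bdffebfe", "a", "a"]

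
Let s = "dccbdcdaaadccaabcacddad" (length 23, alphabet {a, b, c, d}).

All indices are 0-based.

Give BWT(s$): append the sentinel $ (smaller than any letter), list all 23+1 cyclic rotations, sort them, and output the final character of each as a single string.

ddcaacdaaccbcdddaacda$bc

rank  rotation                  last
    0  $dccbdcdaaadccaabcacddad  d
    1  aaadccaabcacddad$dccbdcd  d
    2  aabcacddad$dccbdcdaaadcc  c
    3  aadccaabcacddad$dccbdcda  a
    4  abcacddad$dccbdcdaaadcca  a
    5  acddad$dccbdcdaaadccaabc  c
    6  ad$dccbdcdaaadccaabcacdd  d
    7  adccaabcacddad$dccbdcdaa  a
    8  bcacddad$dccbdcdaaadccaa  a
    9  bdcdaaadccaabcacddad$dcc  c
   10  caabcacddad$dccbdcdaaadc  c
   11  cacddad$dccbdcdaaadccaab  b
   12  cbdcdaaadccaabcacddad$dc  c
   13  ccaabcacddad$dccbdcdaaad  d
   14  ccbdcdaaadccaabcacddad$d  d
   15  cdaaadccaabcacddad$dccbd  d
   16  cddad$dccbdcdaaadccaabca  a
   17  d$dccbdcdaaadccaabcacdda  a
   18  daaadccaabcacddad$dccbdc  c
   19  dad$dccbdcdaaadccaabcacd  d
   20  dccaabcacddad$dccbdcdaaa  a
   21  dccbdcdaaadccaabcacddad$  $
   22  dcdaaadccaabcacddad$dccb  b
   23  ddad$dccbdcdaaadccaabcac  c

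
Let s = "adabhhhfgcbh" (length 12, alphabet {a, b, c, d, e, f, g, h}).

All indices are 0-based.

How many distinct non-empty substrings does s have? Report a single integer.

rank→(start, suffix):
  0 → (2, 'abhhhfgcbh')
  1 → (0, 'adabhhhfgcbh')
  2 → (10, 'bh')
  3 → (3, 'bhhhfgcbh')
  4 → (9, 'cbh')
  5 → (1, 'dabhhhfgcbh')
  6 → (7, 'fgcbh')
  7 → (8, 'gcbh')
  8 → (11, 'h')
  9 → (6, 'hfgcbh')
  10 → (5, 'hhfgcbh')
  11 → (4, 'hhhfgcbh')

SA = [2, 0, 10, 3, 9, 1, 7, 8, 11, 6, 5, 4]
[i] adj suffixes → lcp
  [1] 2/0 → 1 ('a')
  [2] 0/10 → 0 ('')
  [3] 10/3 → 2 ('bh')
  [4] 3/9 → 0 ('')
  [5] 9/1 → 0 ('')
  [6] 1/7 → 0 ('')
  [7] 7/8 → 0 ('')
  [8] 8/11 → 0 ('')
  [9] 11/6 → 1 ('h')
  [10] 6/5 → 1 ('h')
  [11] 5/4 → 2 ('hh')

n(n+1)/2 = 12·13/2 = 78
Σ LCP = 0 + 1 + 0 + 2 + 0 + 0 + 0 + 0 + 0 + 1 + 1 + 2 = 7
distinct = 78 − 7 = 71

71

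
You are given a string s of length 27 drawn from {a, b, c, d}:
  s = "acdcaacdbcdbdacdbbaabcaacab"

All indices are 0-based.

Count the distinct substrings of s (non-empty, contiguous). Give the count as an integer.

rank→(start, suffix):
  0 → (18, 'aabcaacab')
  1 → (22, 'aacab')
  2 → (4, 'aacdbcdbdacdbbaabcaacab')
  3 → (25, 'ab')
  4 → (19, 'abcaacab')
  5 → (23, 'acab')
  6 → (13, 'acdbbaabcaacab')
  7 → (5, 'acdbcdbdacdbbaabcaacab')
  8 → (0, 'acdcaacdbcdbdacdbbaabcaacab')
  9 → (26, 'b')
  10 → (17, 'baabcaacab')
  11 → (16, 'bbaabcaacab')
  12 → (20, 'bcaacab')
  13 → (8, 'bcdbdacdbbaabcaacab')
  14 → (11, 'bdacdbbaabcaacab')
  15 → (21, 'caacab')
  16 → (3, 'caacdbcdbdacdbbaabcaacab')
  17 → (24, 'cab')
  18 → (14, 'cdbbaabcaacab')
  19 → (6, 'cdbcdbdacdbbaabcaacab')
  20 → (9, 'cdbdacdbbaabcaacab')
  21 → (1, 'cdcaacdbcdbdacdbbaabcaacab')
  22 → (12, 'dacdbbaabcaacab')
  23 → (15, 'dbbaabcaacab')
  24 → (7, 'dbcdbdacdbbaabcaacab')
  25 → (10, 'dbdacdbbaabcaacab')
  26 → (2, 'dcaacdbcdbdacdbbaabcaacab')

SA = [18, 22, 4, 25, 19, 23, 13, 5, 0, 26, 17, 16, 20, 8, 11, 21, 3, 24, 14, 6, 9, 1, 12, 15, 7, 10, 2]
[i] adj suffixes → lcp
  [1] 18/22 → 2 ('aa')
  [2] 22/4 → 3 ('aac')
  [3] 4/25 → 1 ('a')
  [4] 25/19 → 2 ('ab')
  [5] 19/23 → 1 ('a')
  [6] 23/13 → 2 ('ac')
  [7] 13/5 → 4 ('acdb')
  [8] 5/0 → 3 ('acd')
  [9] 0/26 → 0 ('')
  [10] 26/17 → 1 ('b')
  [11] 17/16 → 1 ('b')
  [12] 16/20 → 1 ('b')
  [13] 20/8 → 2 ('bc')
  [14] 8/11 → 1 ('b')
  [15] 11/21 → 0 ('')
  [16] 21/3 → 4 ('caac')
  [17] 3/24 → 2 ('ca')
  [18] 24/14 → 1 ('c')
  [19] 14/6 → 3 ('cdb')
  [20] 6/9 → 3 ('cdb')
  [21] 9/1 → 2 ('cd')
  [22] 1/12 → 0 ('')
  [23] 12/15 → 1 ('d')
  [24] 15/7 → 2 ('db')
  [25] 7/10 → 2 ('db')
  [26] 10/2 → 1 ('d')

n(n+1)/2 = 27·28/2 = 378
Σ LCP = 0 + 2 + 3 + 1 + 2 + 1 + 2 + 4 + 3 + 0 + 1 + 1 + 1 + 2 + 1 + 0 + 4 + 2 + 1 + 3 + 3 + 2 + 0 + 1 + 2 + 2 + 1 = 45
distinct = 378 − 45 = 333

333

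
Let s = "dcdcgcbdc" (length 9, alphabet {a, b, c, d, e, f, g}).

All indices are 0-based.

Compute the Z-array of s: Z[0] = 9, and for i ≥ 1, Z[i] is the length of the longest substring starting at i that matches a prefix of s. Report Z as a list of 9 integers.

[9, 0, 2, 0, 0, 0, 0, 2, 0]

Z[0]=9
i=1: fresh scan; Z[1]=0
i=2: fresh scan; Z[2]=2 scan→box=[2,4)
i=3: min(r-i=1, Z[1]=0)=0; Z[3]=0
i=4: fresh scan; Z[4]=0
i=5: fresh scan; Z[5]=0
i=6: fresh scan; Z[6]=0
i=7: fresh scan; Z[7]=2 scan→box=[7,9)
i=8: min(r-i=1, Z[1]=0)=0; Z[8]=0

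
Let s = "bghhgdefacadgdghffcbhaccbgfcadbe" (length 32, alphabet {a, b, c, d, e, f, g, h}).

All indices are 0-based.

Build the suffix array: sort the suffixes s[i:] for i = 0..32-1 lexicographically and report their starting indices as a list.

rank | idx | suffix
   0 |   8 | acadgdghffcbhaccbgfcadbe
   1 |  21 | accbgfcadbe
   2 |  28 | adbe
   3 |  10 | adgdghffcbhaccbgfcadbe
   4 |  30 | be
   5 |  24 | bgfcadbe
   6 |   0 | bghhgdefacadgdghffcbhaccbgfcadbe
   7 |  19 | bhaccbgfcadbe
   8 |  27 | cadbe
   9 |   9 | cadgdghffcbhaccbgfcadbe
  10 |  23 | cbgfcadbe
  11 |  18 | cbhaccbgfcadbe
  12 |  22 | ccbgfcadbe
  13 |  29 | dbe
  14 |   5 | defacadgdghffcbhaccbgfcadbe
  15 |  11 | dgdghffcbhaccbgfcadbe
  16 |  13 | dghffcbhaccbgfcadbe
  17 |  31 | e
  18 |   6 | efacadgdghffcbhaccbgfcadbe
  19 |   7 | facadgdghffcbhaccbgfcadbe
  20 |  26 | fcadbe
  21 |  17 | fcbhaccbgfcadbe
  22 |  16 | ffcbhaccbgfcadbe
  23 |   4 | gdefacadgdghffcbhaccbgfcadbe
  24 |  12 | gdghffcbhaccbgfcadbe
  25 |  25 | gfcadbe
  26 |  14 | ghffcbhaccbgfcadbe
  27 |   1 | ghhgdefacadgdghffcbhaccbgfcadbe
  28 |  20 | haccbgfcadbe
  29 |  15 | hffcbhaccbgfcadbe
  30 |   3 | hgdefacadgdghffcbhaccbgfcadbe
  31 |   2 | hhgdefacadgdghffcbhaccbgfcadbe

[8, 21, 28, 10, 30, 24, 0, 19, 27, 9, 23, 18, 22, 29, 5, 11, 13, 31, 6, 7, 26, 17, 16, 4, 12, 25, 14, 1, 20, 15, 3, 2]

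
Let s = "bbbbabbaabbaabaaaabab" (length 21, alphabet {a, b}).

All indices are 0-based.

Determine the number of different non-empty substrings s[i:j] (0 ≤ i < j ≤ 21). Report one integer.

178

sorted suffixes:
  #0 SA[0]=14  'aaaabab'
  #1 SA[1]=15  'aaabab'
  #2 SA[2]=11  'aabaaaabab'
  #3 SA[3]=16  'aabab'
  #4 SA[4]=7  'aabbaabaaaabab'
  #5 SA[5]=19  'ab'
  #6 SA[6]=12  'abaaaabab'
  #7 SA[7]=17  'abab'
  #8 SA[8]=8  'abbaabaaaabab'
  #9 SA[9]=4  'abbaabbaabaaaabab'
  #10 SA[10]=20  'b'
  #11 SA[11]=13  'baaaabab'
  #12 SA[12]=10  'baabaaaabab'
  #13 SA[13]=6  'baabbaabaaaabab'
  #14 SA[14]=18  'bab'
  #15 SA[15]=3  'babbaabbaabaaaabab'
  #16 SA[16]=9  'bbaabaaaabab'
  #17 SA[17]=5  'bbaabbaabaaaabab'
  #18 SA[18]=2  'bbabbaabbaabaaaabab'
  #19 SA[19]=1  'bbbabbaabbaabaaaabab'
  #20 SA[20]=0  'bbbbabbaabbaabaaaabab'

SA = [14, 15, 11, 16, 7, 19, 12, 17, 8, 4, 20, 13, 10, 6, 18, 3, 9, 5, 2, 1, 0]
[i] adj suffixes → lcp
  [1] 14/15 → 3 ('aaa')
  [2] 15/11 → 2 ('aa')
  [3] 11/16 → 4 ('aaba')
  [4] 16/7 → 3 ('aab')
  [5] 7/19 → 1 ('a')
  [6] 19/12 → 2 ('ab')
  [7] 12/17 → 3 ('aba')
  [8] 17/8 → 2 ('ab')
  [9] 8/4 → 6 ('abbaab')
  [10] 4/20 → 0 ('')
  [11] 20/13 → 1 ('b')
  [12] 13/10 → 3 ('baa')
  [13] 10/6 → 4 ('baab')
  [14] 6/18 → 2 ('ba')
  [15] 18/3 → 3 ('bab')
  [16] 3/9 → 1 ('b')
  [17] 9/5 → 5 ('bbaab')
  [18] 5/2 → 3 ('bba')
  [19] 2/1 → 2 ('bb')
  [20] 1/0 → 3 ('bbb')

n(n+1)/2 = 21·22/2 = 231
Σ LCP = 0 + 3 + 2 + 4 + 3 + 1 + 2 + 3 + 2 + 6 + 0 + 1 + 3 + 4 + 2 + 3 + 1 + 5 + 3 + 2 + 3 = 53
distinct = 231 − 53 = 178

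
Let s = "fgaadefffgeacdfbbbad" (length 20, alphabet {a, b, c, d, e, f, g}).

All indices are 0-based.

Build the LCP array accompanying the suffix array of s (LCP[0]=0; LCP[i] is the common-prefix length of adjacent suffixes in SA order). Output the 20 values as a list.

rank→(start, suffix):
  0 → (2, 'aadefffgeacdfbbbad')
  1 → (11, 'acdfbbbad')
  2 → (18, 'ad')
  3 → (3, 'adefffgeacdfbbbad')
  4 → (17, 'bad')
  5 → (16, 'bbad')
  6 → (15, 'bbbad')
  7 → (12, 'cdfbbbad')
  8 → (19, 'd')
  9 → (4, 'defffgeacdfbbbad')
  10 → (13, 'dfbbbad')
  11 → (10, 'eacdfbbbad')
  12 → (5, 'efffgeacdfbbbad')
  13 → (14, 'fbbbad')
  14 → (6, 'fffgeacdfbbbad')
  15 → (7, 'ffgeacdfbbbad')
  16 → (0, 'fgaadefffgeacdfbbbad')
  17 → (8, 'fgeacdfbbbad')
  18 → (1, 'gaadefffgeacdfbbbad')
  19 → (9, 'geacdfbbbad')

SA = [2, 11, 18, 3, 17, 16, 15, 12, 19, 4, 13, 10, 5, 14, 6, 7, 0, 8, 1, 9]
i: (SA[i-1],SA[i]) lcp shared
  1: (2,11) 1 'a'
  2: (11,18) 1 'a'
  3: (18,3) 2 'ad'
  4: (3,17) 0 ''
  5: (17,16) 1 'b'
  6: (16,15) 2 'bb'
  7: (15,12) 0 ''
  8: (12,19) 0 ''
  9: (19,4) 1 'd'
  10: (4,13) 1 'd'
  11: (13,10) 0 ''
  12: (10,5) 1 'e'
  13: (5,14) 0 ''
  14: (14,6) 1 'f'
  15: (6,7) 2 'ff'
  16: (7,0) 1 'f'
  17: (0,8) 2 'fg'
  18: (8,1) 0 ''
  19: (1,9) 1 'g'

[0, 1, 1, 2, 0, 1, 2, 0, 0, 1, 1, 0, 1, 0, 1, 2, 1, 2, 0, 1]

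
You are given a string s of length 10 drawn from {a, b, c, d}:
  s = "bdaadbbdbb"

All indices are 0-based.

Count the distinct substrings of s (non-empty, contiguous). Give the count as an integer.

sorted suffixes:
  #0 SA[0]=2  'aadbbdbb'
  #1 SA[1]=3  'adbbdbb'
  #2 SA[2]=9  'b'
  #3 SA[3]=8  'bb'
  #4 SA[4]=5  'bbdbb'
  #5 SA[5]=0  'bdaadbbdbb'
  #6 SA[6]=6  'bdbb'
  #7 SA[7]=1  'daadbbdbb'
  #8 SA[8]=7  'dbb'
  #9 SA[9]=4  'dbbdbb'

SA = [2, 3, 9, 8, 5, 0, 6, 1, 7, 4]
rank  pair      lcp
   1  s[2:],s[3:]  1  'a'
   2  s[3:],s[9:]  0  ''
   3  s[9:],s[8:]  1  'b'
   4  s[8:],s[5:]  2  'bb'
   5  s[5:],s[0:]  1  'b'
   6  s[0:],s[6:]  2  'bd'
   7  s[6:],s[1:]  0  ''
   8  s[1:],s[7:]  1  'd'
   9  s[7:],s[4:]  3  'dbb'

n(n+1)/2 = 10·11/2 = 55
Σ LCP = 0 + 1 + 0 + 1 + 2 + 1 + 2 + 0 + 1 + 3 = 11
distinct = 55 − 11 = 44

44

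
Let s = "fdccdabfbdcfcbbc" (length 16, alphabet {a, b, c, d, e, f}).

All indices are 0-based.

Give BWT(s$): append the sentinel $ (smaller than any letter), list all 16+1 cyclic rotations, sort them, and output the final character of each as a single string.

rank  rotation           last
    0  $fdccdabfbdcfcbbc  c
    1  abfbdcfcbbc$fdccd  d
    2  bbc$fdccdabfbdcfc  c
    3  bc$fdccdabfbdcfcb  b
    4  bdcfcbbc$fdccdabf  f
    5  bfbdcfcbbc$fdccda  a
    6  c$fdccdabfbdcfcbb  b
    7  cbbc$fdccdabfbdcf  f
    8  ccdabfbdcfcbbc$fd  d
    9  cdabfbdcfcbbc$fdc  c
   10  cfcbbc$fdccdabfbd  d
   11  dabfbdcfcbbc$fdcc  c
   12  dccdabfbdcfcbbc$f  f
   13  dcfcbbc$fdccdabfb  b
   14  fbdcfcbbc$fdccdab  b
   15  fcbbc$fdccdabfbdc  c
   16  fdccdabfbdcfcbbc$  $

cdcbfabfdcdcfbbc$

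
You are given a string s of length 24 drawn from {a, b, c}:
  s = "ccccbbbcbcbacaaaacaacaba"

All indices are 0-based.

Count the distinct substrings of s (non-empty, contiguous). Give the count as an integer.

sorted suffixes:
  #0 SA[0]=23  'a'
  #1 SA[1]=13  'aaaacaacaba'
  #2 SA[2]=14  'aaacaacaba'
  #3 SA[3]=15  'aacaacaba'
  #4 SA[4]=18  'aacaba'
  #5 SA[5]=21  'aba'
  #6 SA[6]=11  'acaaaacaacaba'
  #7 SA[7]=16  'acaacaba'
  #8 SA[8]=19  'acaba'
  #9 SA[9]=22  'ba'
  #10 SA[10]=10  'bacaaaacaacaba'
  #11 SA[11]=4  'bbbcbcbacaaaacaacaba'
  #12 SA[12]=5  'bbcbcbacaaaacaacaba'
  #13 SA[13]=8  'bcbacaaaacaacaba'
  #14 SA[14]=6  'bcbcbacaaaacaacaba'
  #15 SA[15]=12  'caaaacaacaba'
  #16 SA[16]=17  'caacaba'
  #17 SA[17]=20  'caba'
  #18 SA[18]=9  'cbacaaaacaacaba'
  #19 SA[19]=3  'cbbbcbcbacaaaacaacaba'
  #20 SA[20]=7  'cbcbacaaaacaacaba'
  #21 SA[21]=2  'ccbbbcbcbacaaaacaacaba'
  #22 SA[22]=1  'cccbbbcbcbacaaaacaacaba'
  #23 SA[23]=0  'ccccbbbcbcbacaaaacaacaba'

SA = [23, 13, 14, 15, 18, 21, 11, 16, 19, 22, 10, 4, 5, 8, 6, 12, 17, 20, 9, 3, 7, 2, 1, 0]
i: (SA[i-1],SA[i]) lcp shared
  1: (23,13) 1 'a'
  2: (13,14) 3 'aaa'
  3: (14,15) 2 'aa'
  4: (15,18) 4 'aaca'
  5: (18,21) 1 'a'
  6: (21,11) 1 'a'
  7: (11,16) 4 'acaa'
  8: (16,19) 3 'aca'
  9: (19,22) 0 ''
  10: (22,10) 2 'ba'
  11: (10,4) 1 'b'
  12: (4,5) 2 'bb'
  13: (5,8) 1 'b'
  14: (8,6) 3 'bcb'
  15: (6,12) 0 ''
  16: (12,17) 3 'caa'
  17: (17,20) 2 'ca'
  18: (20,9) 1 'c'
  19: (9,3) 2 'cb'
  20: (3,7) 2 'cb'
  21: (7,2) 1 'c'
  22: (2,1) 2 'cc'
  23: (1,0) 3 'ccc'

n(n+1)/2 = 24·25/2 = 300
Σ LCP = 0 + 1 + 3 + 2 + 4 + 1 + 1 + 4 + 3 + 0 + 2 + 1 + 2 + 1 + 3 + 0 + 3 + 2 + 1 + 2 + 2 + 1 + 2 + 3 = 44
distinct = 300 − 44 = 256

256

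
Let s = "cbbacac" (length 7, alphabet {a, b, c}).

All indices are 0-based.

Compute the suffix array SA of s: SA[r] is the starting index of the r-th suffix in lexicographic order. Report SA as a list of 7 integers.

[5, 3, 2, 1, 6, 4, 0]

rank→(start, suffix):
  0 → (5, 'ac')
  1 → (3, 'acac')
  2 → (2, 'bacac')
  3 → (1, 'bbacac')
  4 → (6, 'c')
  5 → (4, 'cac')
  6 → (0, 'cbbacac')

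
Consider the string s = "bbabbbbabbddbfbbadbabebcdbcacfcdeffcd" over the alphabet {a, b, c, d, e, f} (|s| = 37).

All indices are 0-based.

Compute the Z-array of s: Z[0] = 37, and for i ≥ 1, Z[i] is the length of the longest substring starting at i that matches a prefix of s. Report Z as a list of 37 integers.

[37, 1, 0, 2, 2, 5, 1, 0, 2, 1, 0, 0, 1, 0, 3, 1, 0, 0, 1, 0, 1, 0, 1, 0, 0, 1, 0, 0, 0, 0, 0, 0, 0, 0, 0, 0, 0]

Z[0]=37
i=1: i≥r, start 0; Z[1]=1 extend→box=[1,2)
i=2: i≥r, start 0; Z[2]=0
i=3: i≥r, start 0; Z[3]=2 extend→box=[3,5)
i=4: min(r-i=1, Z[1]=1)=1; Z[4]=2 extend→box=[4,6)
i=5: min(r-i=1, Z[1]=1)=1; Z[5]=5 extend→box=[5,10)
i=6: min(r-i=4, Z[1]=1)=1; Z[6]=1
i=7: min(r-i=3, Z[2]=0)=0; Z[7]=0
i=8: min(r-i=2, Z[3]=2)=2; Z[8]=2
i=9: min(r-i=1, Z[4]=2)=1; Z[9]=1
i=10: i≥r, start 0; Z[10]=0
i=11: i≥r, start 0; Z[11]=0
i=12: i≥r, start 0; Z[12]=1 extend→box=[12,13)
i=13: i≥r, start 0; Z[13]=0
i=14: i≥r, start 0; Z[14]=3 extend→box=[14,17)
i=15: min(r-i=2, Z[1]=1)=1; Z[15]=1
i=16: min(r-i=1, Z[2]=0)=0; Z[16]=0
i=17: i≥r, start 0; Z[17]=0
i=18: i≥r, start 0; Z[18]=1 extend→box=[18,19)
i=19: i≥r, start 0; Z[19]=0
i=20: i≥r, start 0; Z[20]=1 extend→box=[20,21)
i=21: i≥r, start 0; Z[21]=0
i=22: i≥r, start 0; Z[22]=1 extend→box=[22,23)
i=23: i≥r, start 0; Z[23]=0
i=24: i≥r, start 0; Z[24]=0
i=25: i≥r, start 0; Z[25]=1 extend→box=[25,26)
i=26: i≥r, start 0; Z[26]=0
i=27: i≥r, start 0; Z[27]=0
i=28: i≥r, start 0; Z[28]=0
i=29: i≥r, start 0; Z[29]=0
i=30: i≥r, start 0; Z[30]=0
i=31: i≥r, start 0; Z[31]=0
i=32: i≥r, start 0; Z[32]=0
i=33: i≥r, start 0; Z[33]=0
i=34: i≥r, start 0; Z[34]=0
i=35: i≥r, start 0; Z[35]=0
i=36: i≥r, start 0; Z[36]=0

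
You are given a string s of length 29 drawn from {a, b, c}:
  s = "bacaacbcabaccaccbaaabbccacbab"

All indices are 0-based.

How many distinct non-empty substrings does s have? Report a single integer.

sorted suffixes:
  #0 SA[0]=17  'aaabbccacbab'
  #1 SA[1]=18  'aabbccacbab'
  #2 SA[2]=3  'aacbcabaccaccbaaabbccacbab'
  #3 SA[3]=27  'ab'
  #4 SA[4]=8  'abaccaccbaaabbccacbab'
  #5 SA[5]=19  'abbccacbab'
  #6 SA[6]=1  'acaacbcabaccaccbaaabbccacbab'
  #7 SA[7]=24  'acbab'
  #8 SA[8]=4  'acbcabaccaccbaaabbccacbab'
  #9 SA[9]=10  'accaccbaaabbccacbab'
  #10 SA[10]=13  'accbaaabbccacbab'
  #11 SA[11]=28  'b'
  #12 SA[12]=16  'baaabbccacbab'
  #13 SA[13]=26  'bab'
  #14 SA[14]=0  'bacaacbcabaccaccbaaabbccacbab'
  #15 SA[15]=9  'baccaccbaaabbccacbab'
  #16 SA[16]=20  'bbccacbab'
  #17 SA[17]=6  'bcabaccaccbaaabbccacbab'
  #18 SA[18]=21  'bccacbab'
  #19 SA[19]=2  'caacbcabaccaccbaaabbccacbab'
  #20 SA[20]=7  'cabaccaccbaaabbccacbab'
  #21 SA[21]=23  'cacbab'
  #22 SA[22]=12  'caccbaaabbccacbab'
  #23 SA[23]=15  'cbaaabbccacbab'
  #24 SA[24]=25  'cbab'
  #25 SA[25]=5  'cbcabaccaccbaaabbccacbab'
  #26 SA[26]=22  'ccacbab'
  #27 SA[27]=11  'ccaccbaaabbccacbab'
  #28 SA[28]=14  'ccbaaabbccacbab'

SA = [17, 18, 3, 27, 8, 19, 1, 24, 4, 10, 13, 28, 16, 26, 0, 9, 20, 6, 21, 2, 7, 23, 12, 15, 25, 5, 22, 11, 14]
rank  pair      lcp
   1  s[17:],s[18:]  2  'aa'
   2  s[18:],s[3:]  2  'aa'
   3  s[3:],s[27:]  1  'a'
   4  s[27:],s[8:]  2  'ab'
   5  s[8:],s[19:]  2  'ab'
   6  s[19:],s[1:]  1  'a'
   7  s[1:],s[24:]  2  'ac'
   8  s[24:],s[4:]  3  'acb'
   9  s[4:],s[10:]  2  'ac'
  10  s[10:],s[13:]  3  'acc'
  11  s[13:],s[28:]  0  ''
  12  s[28:],s[16:]  1  'b'
  13  s[16:],s[26:]  2  'ba'
  14  s[26:],s[0:]  2  'ba'
  15  s[0:],s[9:]  3  'bac'
  16  s[9:],s[20:]  1  'b'
  17  s[20:],s[6:]  1  'b'
  18  s[6:],s[21:]  2  'bc'
  19  s[21:],s[2:]  0  ''
  20  s[2:],s[7:]  2  'ca'
  21  s[7:],s[23:]  2  'ca'
  22  s[23:],s[12:]  3  'cac'
  23  s[12:],s[15:]  1  'c'
  24  s[15:],s[25:]  3  'cba'
  25  s[25:],s[5:]  2  'cb'
  26  s[5:],s[22:]  1  'c'
  27  s[22:],s[11:]  4  'ccac'
  28  s[11:],s[14:]  2  'cc'

n(n+1)/2 = 29·30/2 = 435
Σ LCP = 0 + 2 + 2 + 1 + 2 + 2 + 1 + 2 + 3 + 2 + 3 + 0 + 1 + 2 + 2 + 3 + 1 + 1 + 2 + 0 + 2 + 2 + 3 + 1 + 3 + 2 + 1 + 4 + 2 = 52
distinct = 435 − 52 = 383

383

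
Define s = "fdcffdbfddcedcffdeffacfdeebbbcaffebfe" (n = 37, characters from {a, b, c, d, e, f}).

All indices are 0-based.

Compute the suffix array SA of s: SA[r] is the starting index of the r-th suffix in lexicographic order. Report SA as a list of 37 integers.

rank→(start, suffix):
  0 → (20, 'acfdeebbbcaffebfe')
  1 → (30, 'affebfe')
  2 → (26, 'bbbcaffebfe')
  3 → (27, 'bbcaffebfe')
  4 → (28, 'bcaffebfe')
  5 → (6, 'bfddcedcffdeffacfdeebbbcaffebfe')
  6 → (34, 'bfe')
  7 → (29, 'caffebfe')
  8 → (10, 'cedcffdeffacfdeebbbcaffebfe')
  9 → (21, 'cfdeebbbcaffebfe')
  10 → (2, 'cffdbfddcedcffdeffacfdeebbbcaffebfe')
  11 → (13, 'cffdeffacfdeebbbcaffebfe')
  12 → (5, 'dbfddcedcffdeffacfdeebbbcaffebfe')
  13 → (9, 'dcedcffdeffacfdeebbbcaffebfe')
  14 → (1, 'dcffdbfddcedcffdeffacfdeebbbcaffebfe')
  15 → (12, 'dcffdeffacfdeebbbcaffebfe')
  16 → (8, 'ddcedcffdeffacfdeebbbcaffebfe')
  17 → (23, 'deebbbcaffebfe')
  18 → (16, 'deffacfdeebbbcaffebfe')
  19 → (36, 'e')
  20 → (25, 'ebbbcaffebfe')
  21 → (33, 'ebfe')
  22 → (11, 'edcffdeffacfdeebbbcaffebfe')
  23 → (24, 'eebbbcaffebfe')
  24 → (17, 'effacfdeebbbcaffebfe')
  25 → (19, 'facfdeebbbcaffebfe')
  26 → (4, 'fdbfddcedcffdeffacfdeebbbcaffebfe')
  27 → (0, 'fdcffdbfddcedcffdeffacfdeebbbcaffebfe')
  28 → (7, 'fddcedcffdeffacfdeebbbcaffebfe')
  29 → (22, 'fdeebbbcaffebfe')
  30 → (15, 'fdeffacfdeebbbcaffebfe')
  31 → (35, 'fe')
  32 → (32, 'febfe')
  33 → (18, 'ffacfdeebbbcaffebfe')
  34 → (3, 'ffdbfddcedcffdeffacfdeebbbcaffebfe')
  35 → (14, 'ffdeffacfdeebbbcaffebfe')
  36 → (31, 'ffebfe')

[20, 30, 26, 27, 28, 6, 34, 29, 10, 21, 2, 13, 5, 9, 1, 12, 8, 23, 16, 36, 25, 33, 11, 24, 17, 19, 4, 0, 7, 22, 15, 35, 32, 18, 3, 14, 31]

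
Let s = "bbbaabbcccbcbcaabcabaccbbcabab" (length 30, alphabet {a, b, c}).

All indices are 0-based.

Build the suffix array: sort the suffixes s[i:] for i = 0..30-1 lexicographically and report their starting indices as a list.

[3, 14, 28, 26, 18, 4, 15, 20, 29, 2, 27, 19, 1, 0, 23, 5, 12, 24, 16, 10, 6, 13, 25, 17, 22, 11, 9, 21, 8, 7]

rank→(start, suffix):
  0 → (3, 'aabbcccbcbcaabcabaccbbcabab')
  1 → (14, 'aabcabaccbbcabab')
  2 → (28, 'ab')
  3 → (26, 'abab')
  4 → (18, 'abaccbbcabab')
  5 → (4, 'abbcccbcbcaabcabaccbbcabab')
  6 → (15, 'abcabaccbbcabab')
  7 → (20, 'accbbcabab')
  8 → (29, 'b')
  9 → (2, 'baabbcccbcbcaabcabaccbbcabab')
  10 → (27, 'bab')
  11 → (19, 'baccbbcabab')
  12 → (1, 'bbaabbcccbcbcaabcabaccbbcabab')
  13 → (0, 'bbbaabbcccbcbcaabcabaccbbcabab')
  14 → (23, 'bbcabab')
  15 → (5, 'bbcccbcbcaabcabaccbbcabab')
  16 → (12, 'bcaabcabaccbbcabab')
  17 → (24, 'bcabab')
  18 → (16, 'bcabaccbbcabab')
  19 → (10, 'bcbcaabcabaccbbcabab')
  20 → (6, 'bcccbcbcaabcabaccbbcabab')
  21 → (13, 'caabcabaccbbcabab')
  22 → (25, 'cabab')
  23 → (17, 'cabaccbbcabab')
  24 → (22, 'cbbcabab')
  25 → (11, 'cbcaabcabaccbbcabab')
  26 → (9, 'cbcbcaabcabaccbbcabab')
  27 → (21, 'ccbbcabab')
  28 → (8, 'ccbcbcaabcabaccbbcabab')
  29 → (7, 'cccbcbcaabcabaccbbcabab')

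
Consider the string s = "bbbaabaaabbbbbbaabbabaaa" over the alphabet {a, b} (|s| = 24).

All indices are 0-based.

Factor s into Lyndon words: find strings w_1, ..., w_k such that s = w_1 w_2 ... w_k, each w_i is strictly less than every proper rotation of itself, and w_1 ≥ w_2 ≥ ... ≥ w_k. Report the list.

emit factor 1: 'b' (i=0, period=1)
emit factor 2: 'b' (i=1, period=1)
emit factor 3: 'b' (i=2, period=1)
emit factor 4: 'aab' (i=3, period=3)
emit factor 5: 'aaabbbbbbaabbab' (i=6, period=15)
emit factor 6: 'a' (i=21, period=1)
emit factor 7: 'a' (i=22, period=1)
emit factor 8: 'a' (i=23, period=1)

["b", "b", "b", "aab", "aaabbbbbbaabbab", "a", "a", "a"]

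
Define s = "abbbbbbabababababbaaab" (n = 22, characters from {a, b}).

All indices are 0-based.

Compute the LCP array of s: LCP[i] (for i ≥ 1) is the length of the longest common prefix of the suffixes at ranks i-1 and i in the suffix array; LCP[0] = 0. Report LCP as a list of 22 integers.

[0, 2, 1, 2, 8, 6, 4, 2, 3, 0, 1, 2, 9, 7, 5, 3, 1, 3, 2, 3, 4, 5]

rank | idx | suffix
   0 |  18 | aaab
   1 |  19 | aab
   2 |  20 | ab
   3 |   7 | abababababbaaab
   4 |   9 | ababababbaaab
   5 |  11 | abababbaaab
   6 |  13 | ababbaaab
   7 |  15 | abbaaab
   8 |   0 | abbbbbbabababababbaaab
   9 |  21 | b
  10 |  17 | baaab
  11 |   6 | babababababbaaab
  12 |   8 | bababababbaaab
  13 |  10 | babababbaaab
  14 |  12 | bababbaaab
  15 |  14 | babbaaab
  16 |  16 | bbaaab
  17 |   5 | bbabababababbaaab
  18 |   4 | bbbabababababbaaab
  19 |   3 | bbbbabababababbaaab
  20 |   2 | bbbbbabababababbaaab
  21 |   1 | bbbbbbabababababbaaab

SA = [18, 19, 20, 7, 9, 11, 13, 15, 0, 21, 17, 6, 8, 10, 12, 14, 16, 5, 4, 3, 2, 1]
i: (SA[i-1],SA[i]) lcp shared
  1: (18,19) 2 'aa'
  2: (19,20) 1 'a'
  3: (20,7) 2 'ab'
  4: (7,9) 8 'abababab'
  5: (9,11) 6 'ababab'
  6: (11,13) 4 'abab'
  7: (13,15) 2 'ab'
  8: (15,0) 3 'abb'
  9: (0,21) 0 ''
  10: (21,17) 1 'b'
  11: (17,6) 2 'ba'
  12: (6,8) 9 'babababab'
  13: (8,10) 7 'bababab'
  14: (10,12) 5 'babab'
  15: (12,14) 3 'bab'
  16: (14,16) 1 'b'
  17: (16,5) 3 'bba'
  18: (5,4) 2 'bb'
  19: (4,3) 3 'bbb'
  20: (3,2) 4 'bbbb'
  21: (2,1) 5 'bbbbb'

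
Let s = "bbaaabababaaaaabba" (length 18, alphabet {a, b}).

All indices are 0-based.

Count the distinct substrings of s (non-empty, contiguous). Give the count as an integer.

127

rank→(start, suffix):
  0 → (17, 'a')
  1 → (10, 'aaaaabba')
  2 → (11, 'aaaabba')
  3 → (2, 'aaabababaaaaabba')
  4 → (12, 'aaabba')
  5 → (3, 'aabababaaaaabba')
  6 → (13, 'aabba')
  7 → (8, 'abaaaaabba')
  8 → (6, 'ababaaaaabba')
  9 → (4, 'abababaaaaabba')
  10 → (14, 'abba')
  11 → (16, 'ba')
  12 → (9, 'baaaaabba')
  13 → (1, 'baaabababaaaaabba')
  14 → (7, 'babaaaaabba')
  15 → (5, 'bababaaaaabba')
  16 → (15, 'bba')
  17 → (0, 'bbaaabababaaaaabba')

SA = [17, 10, 11, 2, 12, 3, 13, 8, 6, 4, 14, 16, 9, 1, 7, 5, 15, 0]
[i] adj suffixes → lcp
  [1] 17/10 → 1 ('a')
  [2] 10/11 → 4 ('aaaa')
  [3] 11/2 → 3 ('aaa')
  [4] 2/12 → 4 ('aaab')
  [5] 12/3 → 2 ('aa')
  [6] 3/13 → 3 ('aab')
  [7] 13/8 → 1 ('a')
  [8] 8/6 → 3 ('aba')
  [9] 6/4 → 5 ('ababa')
  [10] 4/14 → 2 ('ab')
  [11] 14/16 → 0 ('')
  [12] 16/9 → 2 ('ba')
  [13] 9/1 → 4 ('baaa')
  [14] 1/7 → 2 ('ba')
  [15] 7/5 → 4 ('baba')
  [16] 5/15 → 1 ('b')
  [17] 15/0 → 3 ('bba')

n(n+1)/2 = 18·19/2 = 171
Σ LCP = 0 + 1 + 4 + 3 + 4 + 2 + 3 + 1 + 3 + 5 + 2 + 0 + 2 + 4 + 2 + 4 + 1 + 3 = 44
distinct = 171 − 44 = 127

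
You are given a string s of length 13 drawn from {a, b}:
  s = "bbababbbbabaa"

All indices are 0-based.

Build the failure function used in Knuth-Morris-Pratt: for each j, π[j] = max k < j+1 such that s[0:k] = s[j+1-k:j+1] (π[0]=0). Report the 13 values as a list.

[0, 1, 0, 1, 0, 1, 2, 2, 2, 3, 4, 5, 0]

π[0] = 0
j=1 s[j]='b': π[1]=1 (border 'b')
j=2 s[j]='a': k: 1→0; π[2]=0 (border '')
j=3 s[j]='b': π[3]=1 (border 'b')
j=4 s[j]='a': k: 1→0; π[4]=0 (border '')
j=5 s[j]='b': π[5]=1 (border 'b')
j=6 s[j]='b': π[6]=2 (border 'bb')
j=7 s[j]='b': k: 2→1; π[7]=2 (border 'bb')
j=8 s[j]='b': k: 2→1; π[8]=2 (border 'bb')
j=9 s[j]='a': π[9]=3 (border 'bba')
j=10 s[j]='b': π[10]=4 (border 'bbab')
j=11 s[j]='a': π[11]=5 (border 'bbaba')
j=12 s[j]='a': k: 5→0; π[12]=0 (border '')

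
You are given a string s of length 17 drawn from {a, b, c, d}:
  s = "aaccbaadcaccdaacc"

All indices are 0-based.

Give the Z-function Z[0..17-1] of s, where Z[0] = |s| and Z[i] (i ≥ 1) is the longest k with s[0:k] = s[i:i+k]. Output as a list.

[17, 1, 0, 0, 0, 2, 1, 0, 0, 1, 0, 0, 0, 4, 1, 0, 0]

Z[0]=17
i=1: fresh scan; Z[1]=1 scan→box=[1,2)
i=2: fresh scan; Z[2]=0
i=3: fresh scan; Z[3]=0
i=4: fresh scan; Z[4]=0
i=5: fresh scan; Z[5]=2 scan→box=[5,7)
i=6: min(r-i=1, Z[1]=1)=1; Z[6]=1
i=7: fresh scan; Z[7]=0
i=8: fresh scan; Z[8]=0
i=9: fresh scan; Z[9]=1 scan→box=[9,10)
i=10: fresh scan; Z[10]=0
i=11: fresh scan; Z[11]=0
i=12: fresh scan; Z[12]=0
i=13: fresh scan; Z[13]=4 scan→box=[13,17)
i=14: min(r-i=3, Z[1]=1)=1; Z[14]=1
i=15: min(r-i=2, Z[2]=0)=0; Z[15]=0
i=16: min(r-i=1, Z[3]=0)=0; Z[16]=0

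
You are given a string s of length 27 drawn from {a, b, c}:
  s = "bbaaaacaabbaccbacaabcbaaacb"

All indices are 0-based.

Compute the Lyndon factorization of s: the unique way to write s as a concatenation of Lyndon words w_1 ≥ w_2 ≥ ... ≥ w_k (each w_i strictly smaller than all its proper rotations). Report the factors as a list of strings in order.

emit factor 1: 'b' (i=0, period=1)
emit factor 2: 'b' (i=1, period=1)
emit factor 3: 'aaaacaabbaccbacaabcbaaacb' (i=2, period=25)

["b", "b", "aaaacaabbaccbacaabcbaaacb"]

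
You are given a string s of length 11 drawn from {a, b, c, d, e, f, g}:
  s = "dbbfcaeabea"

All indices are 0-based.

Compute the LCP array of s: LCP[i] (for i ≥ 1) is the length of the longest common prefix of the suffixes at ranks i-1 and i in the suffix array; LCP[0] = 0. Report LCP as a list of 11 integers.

rank | idx | suffix
   0 |  10 | a
   1 |   7 | abea
   2 |   5 | aeabea
   3 |   1 | bbfcaeabea
   4 |   8 | bea
   5 |   2 | bfcaeabea
   6 |   4 | caeabea
   7 |   0 | dbbfcaeabea
   8 |   9 | ea
   9 |   6 | eabea
  10 |   3 | fcaeabea

SA = [10, 7, 5, 1, 8, 2, 4, 0, 9, 6, 3]
rank  pair      lcp
   1  s[10:],s[7:]  1  'a'
   2  s[7:],s[5:]  1  'a'
   3  s[5:],s[1:]  0  ''
   4  s[1:],s[8:]  1  'b'
   5  s[8:],s[2:]  1  'b'
   6  s[2:],s[4:]  0  ''
   7  s[4:],s[0:]  0  ''
   8  s[0:],s[9:]  0  ''
   9  s[9:],s[6:]  2  'ea'
  10  s[6:],s[3:]  0  ''

[0, 1, 1, 0, 1, 1, 0, 0, 0, 2, 0]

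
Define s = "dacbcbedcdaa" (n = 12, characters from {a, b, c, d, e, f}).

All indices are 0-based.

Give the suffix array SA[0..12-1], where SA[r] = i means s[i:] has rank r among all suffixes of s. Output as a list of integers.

[11, 10, 1, 3, 5, 2, 4, 8, 9, 0, 7, 6]

rank→(start, suffix):
  0 → (11, 'a')
  1 → (10, 'aa')
  2 → (1, 'acbcbedcdaa')
  3 → (3, 'bcbedcdaa')
  4 → (5, 'bedcdaa')
  5 → (2, 'cbcbedcdaa')
  6 → (4, 'cbedcdaa')
  7 → (8, 'cdaa')
  8 → (9, 'daa')
  9 → (0, 'dacbcbedcdaa')
  10 → (7, 'dcdaa')
  11 → (6, 'edcdaa')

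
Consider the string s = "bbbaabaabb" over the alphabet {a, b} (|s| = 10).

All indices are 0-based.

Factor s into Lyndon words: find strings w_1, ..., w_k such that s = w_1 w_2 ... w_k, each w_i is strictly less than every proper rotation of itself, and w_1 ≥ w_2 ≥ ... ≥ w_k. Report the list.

emit factor 1: 'b' (i=0, period=1)
emit factor 2: 'b' (i=1, period=1)
emit factor 3: 'b' (i=2, period=1)
emit factor 4: 'aabaabb' (i=3, period=7)

["b", "b", "b", "aabaabb"]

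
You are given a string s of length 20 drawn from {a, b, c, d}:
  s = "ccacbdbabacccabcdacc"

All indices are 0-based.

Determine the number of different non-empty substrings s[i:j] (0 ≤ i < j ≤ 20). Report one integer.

sorted suffixes:
  #0 SA[0]=7  'abacccabcdacc'
  #1 SA[1]=13  'abcdacc'
  #2 SA[2]=2  'acbdbabacccabcdacc'
  #3 SA[3]=17  'acc'
  #4 SA[4]=9  'acccabcdacc'
  #5 SA[5]=6  'babacccabcdacc'
  #6 SA[6]=8  'bacccabcdacc'
  #7 SA[7]=14  'bcdacc'
  #8 SA[8]=4  'bdbabacccabcdacc'
  #9 SA[9]=19  'c'
  #10 SA[10]=12  'cabcdacc'
  #11 SA[11]=1  'cacbdbabacccabcdacc'
  #12 SA[12]=3  'cbdbabacccabcdacc'
  #13 SA[13]=18  'cc'
  #14 SA[14]=11  'ccabcdacc'
  #15 SA[15]=0  'ccacbdbabacccabcdacc'
  #16 SA[16]=10  'cccabcdacc'
  #17 SA[17]=15  'cdacc'
  #18 SA[18]=16  'dacc'
  #19 SA[19]=5  'dbabacccabcdacc'

SA = [7, 13, 2, 17, 9, 6, 8, 14, 4, 19, 12, 1, 3, 18, 11, 0, 10, 15, 16, 5]
rank  pair      lcp
   1  s[7:],s[13:]  2  'ab'
   2  s[13:],s[2:]  1  'a'
   3  s[2:],s[17:]  2  'ac'
   4  s[17:],s[9:]  3  'acc'
   5  s[9:],s[6:]  0  ''
   6  s[6:],s[8:]  2  'ba'
   7  s[8:],s[14:]  1  'b'
   8  s[14:],s[4:]  1  'b'
   9  s[4:],s[19:]  0  ''
  10  s[19:],s[12:]  1  'c'
  11  s[12:],s[1:]  2  'ca'
  12  s[1:],s[3:]  1  'c'
  13  s[3:],s[18:]  1  'c'
  14  s[18:],s[11:]  2  'cc'
  15  s[11:],s[0:]  3  'cca'
  16  s[0:],s[10:]  2  'cc'
  17  s[10:],s[15:]  1  'c'
  18  s[15:],s[16:]  0  ''
  19  s[16:],s[5:]  1  'd'

n(n+1)/2 = 20·21/2 = 210
Σ LCP = 0 + 2 + 1 + 2 + 3 + 0 + 2 + 1 + 1 + 0 + 1 + 2 + 1 + 1 + 2 + 3 + 2 + 1 + 0 + 1 = 26
distinct = 210 − 26 = 184

184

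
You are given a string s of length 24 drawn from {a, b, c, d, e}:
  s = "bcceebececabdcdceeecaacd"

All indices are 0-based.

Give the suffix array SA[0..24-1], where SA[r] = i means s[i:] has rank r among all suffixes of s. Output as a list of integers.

sorted suffixes:
  #0 SA[0]=20  'aacd'
  #1 SA[1]=10  'abdcdceeecaacd'
  #2 SA[2]=21  'acd'
  #3 SA[3]=0  'bcceebececabdcdceeecaacd'
  #4 SA[4]=11  'bdcdceeecaacd'
  #5 SA[5]=5  'bececabdcdceeecaacd'
  #6 SA[6]=19  'caacd'
  #7 SA[7]=9  'cabdcdceeecaacd'
  #8 SA[8]=1  'cceebececabdcdceeecaacd'
  #9 SA[9]=22  'cd'
  #10 SA[10]=13  'cdceeecaacd'
  #11 SA[11]=7  'cecabdcdceeecaacd'
  #12 SA[12]=2  'ceebececabdcdceeecaacd'
  #13 SA[13]=15  'ceeecaacd'
  #14 SA[14]=23  'd'
  #15 SA[15]=12  'dcdceeecaacd'
  #16 SA[16]=14  'dceeecaacd'
  #17 SA[17]=4  'ebececabdcdceeecaacd'
  #18 SA[18]=18  'ecaacd'
  #19 SA[19]=8  'ecabdcdceeecaacd'
  #20 SA[20]=6  'ececabdcdceeecaacd'
  #21 SA[21]=3  'eebececabdcdceeecaacd'
  #22 SA[22]=17  'eecaacd'
  #23 SA[23]=16  'eeecaacd'

[20, 10, 21, 0, 11, 5, 19, 9, 1, 22, 13, 7, 2, 15, 23, 12, 14, 4, 18, 8, 6, 3, 17, 16]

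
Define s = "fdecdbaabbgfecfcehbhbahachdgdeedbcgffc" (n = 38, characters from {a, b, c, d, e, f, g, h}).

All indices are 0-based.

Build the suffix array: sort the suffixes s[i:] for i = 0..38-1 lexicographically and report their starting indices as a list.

[6, 7, 23, 21, 5, 20, 8, 32, 9, 18, 37, 3, 15, 13, 33, 24, 4, 31, 1, 28, 26, 2, 12, 30, 29, 16, 36, 14, 0, 11, 35, 27, 10, 34, 22, 19, 17, 25]

sorted suffixes:
  #0 SA[0]=6  'aabbgfecfcehbhbahachdgdeedbcgffc'
  #1 SA[1]=7  'abbgfecfcehbhbahachdgdeedbcgffc'
  #2 SA[2]=23  'achdgdeedbcgffc'
  #3 SA[3]=21  'ahachdgdeedbcgffc'
  #4 SA[4]=5  'baabbgfecfcehbhbahachdgdeedbcgffc'
  #5 SA[5]=20  'bahachdgdeedbcgffc'
  #6 SA[6]=8  'bbgfecfcehbhbahachdgdeedbcgffc'
  #7 SA[7]=32  'bcgffc'
  #8 SA[8]=9  'bgfecfcehbhbahachdgdeedbcgffc'
  #9 SA[9]=18  'bhbahachdgdeedbcgffc'
  #10 SA[10]=37  'c'
  #11 SA[11]=3  'cdbaabbgfecfcehbhbahachdgdeedbcgffc'
  #12 SA[12]=15  'cehbhbahachdgdeedbcgffc'
  #13 SA[13]=13  'cfcehbhbahachdgdeedbcgffc'
  #14 SA[14]=33  'cgffc'
  #15 SA[15]=24  'chdgdeedbcgffc'
  #16 SA[16]=4  'dbaabbgfecfcehbhbahachdgdeedbcgffc'
  #17 SA[17]=31  'dbcgffc'
  #18 SA[18]=1  'decdbaabbgfecfcehbhbahachdgdeedbcgffc'
  #19 SA[19]=28  'deedbcgffc'
  #20 SA[20]=26  'dgdeedbcgffc'
  #21 SA[21]=2  'ecdbaabbgfecfcehbhbahachdgdeedbcgffc'
  #22 SA[22]=12  'ecfcehbhbahachdgdeedbcgffc'
  #23 SA[23]=30  'edbcgffc'
  #24 SA[24]=29  'eedbcgffc'
  #25 SA[25]=16  'ehbhbahachdgdeedbcgffc'
  #26 SA[26]=36  'fc'
  #27 SA[27]=14  'fcehbhbahachdgdeedbcgffc'
  #28 SA[28]=0  'fdecdbaabbgfecfcehbhbahachdgdeedbcgffc'
  #29 SA[29]=11  'fecfcehbhbahachdgdeedbcgffc'
  #30 SA[30]=35  'ffc'
  #31 SA[31]=27  'gdeedbcgffc'
  #32 SA[32]=10  'gfecfcehbhbahachdgdeedbcgffc'
  #33 SA[33]=34  'gffc'
  #34 SA[34]=22  'hachdgdeedbcgffc'
  #35 SA[35]=19  'hbahachdgdeedbcgffc'
  #36 SA[36]=17  'hbhbahachdgdeedbcgffc'
  #37 SA[37]=25  'hdgdeedbcgffc'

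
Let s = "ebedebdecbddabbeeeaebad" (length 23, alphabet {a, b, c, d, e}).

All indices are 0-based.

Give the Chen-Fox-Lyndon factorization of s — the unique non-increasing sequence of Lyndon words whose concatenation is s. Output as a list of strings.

["e", "bede", "bdec", "bdd", "abbeeeaebad"]

emit factor 1: 'e' (i=0, period=1)
emit factor 2: 'bede' (i=1, period=4)
emit factor 3: 'bdec' (i=5, period=4)
emit factor 4: 'bdd' (i=9, period=3)
emit factor 5: 'abbeeeaebad' (i=12, period=11)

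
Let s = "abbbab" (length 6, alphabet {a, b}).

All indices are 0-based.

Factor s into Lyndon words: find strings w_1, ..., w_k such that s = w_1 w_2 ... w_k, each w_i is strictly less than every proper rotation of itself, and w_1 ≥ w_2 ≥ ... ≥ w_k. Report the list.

emit factor 1: 'abbb' (i=0, period=4)
emit factor 2: 'ab' (i=4, period=2)

["abbb", "ab"]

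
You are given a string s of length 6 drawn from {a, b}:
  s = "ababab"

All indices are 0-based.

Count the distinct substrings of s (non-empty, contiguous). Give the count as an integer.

11

rank→(start, suffix):
  0 → (4, 'ab')
  1 → (2, 'abab')
  2 → (0, 'ababab')
  3 → (5, 'b')
  4 → (3, 'bab')
  5 → (1, 'babab')

SA = [4, 2, 0, 5, 3, 1]
[i] adj suffixes → lcp
  [1] 4/2 → 2 ('ab')
  [2] 2/0 → 4 ('abab')
  [3] 0/5 → 0 ('')
  [4] 5/3 → 1 ('b')
  [5] 3/1 → 3 ('bab')

n(n+1)/2 = 6·7/2 = 21
Σ LCP = 0 + 2 + 4 + 0 + 1 + 3 = 10
distinct = 21 − 10 = 11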